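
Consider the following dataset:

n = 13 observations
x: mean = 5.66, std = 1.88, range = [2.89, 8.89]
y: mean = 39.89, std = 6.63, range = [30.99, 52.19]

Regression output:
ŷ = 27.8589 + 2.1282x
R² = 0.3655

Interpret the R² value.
About 36.55% of the variability in y is accounted for by the regression on x (R² = 0.3655) — a moderate linear fit.

R² = 1 − SS_res/SS_tot compares the residual scatter to the total scatter of y about its mean.

Here R² = 0.3655:
- Explained: 36.55% of the variation in y
- Unexplained (residual): 100% − 36.55% = 63.45%
- Rule of thumb (below 0.3 weak; 0.3 to below 0.7 moderate; 0.7 and above strong) → moderate

Note: R² says nothing about causation, and a high R² does not by itself mean the linear form is appropriate — check the residuals.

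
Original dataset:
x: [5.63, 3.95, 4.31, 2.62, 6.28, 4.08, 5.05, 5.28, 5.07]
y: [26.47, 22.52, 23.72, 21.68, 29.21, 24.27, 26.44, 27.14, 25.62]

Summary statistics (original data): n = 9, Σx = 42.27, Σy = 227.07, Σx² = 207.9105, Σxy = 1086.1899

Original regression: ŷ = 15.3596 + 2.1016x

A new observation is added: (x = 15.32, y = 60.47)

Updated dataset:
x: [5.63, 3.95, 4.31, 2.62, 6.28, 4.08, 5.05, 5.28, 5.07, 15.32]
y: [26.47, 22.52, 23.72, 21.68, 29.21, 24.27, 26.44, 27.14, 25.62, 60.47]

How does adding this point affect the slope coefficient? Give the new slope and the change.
The slope changes from 2.1016 to 3.2144 (change of +1.1128, or +53.0%).

x = 15.32 lies well outside the original x-range [2.62, 6.28] (x̄ ≈ 4.70), so this observation has high leverage and can move the slope substantially.

Step 1: Update the sums with the new point (n goes from 9 to 10)
Σx  = 42.27 + 15.32 = 57.59
Σy  = 227.07 + 60.47 = 287.54
Σx² = 207.9105 + 15.32² = 207.9105 + 234.7024 = 442.6129
Σxy = 1086.1899 + 15.32×60.47 = 1086.1899 + 926.4004 = 2012.5903

Step 2: Recompute the slope with b₁ = (nΣxy − ΣxΣy) / (nΣx² − (Σx)²)
Numerator   = 10×2012.5903 − 57.59×287.54 = 20125.9030 − 16559.4286 = 3566.4744
Denominator = 10×442.6129 − 57.59² = 4426.1290 − 3316.6081 = 1109.5209
b₁(new) = 3566.4744 / 1109.5209 = 3.2144

(Same formula on the original sums: (9×1086.1899 − 42.27×227.07) / (9×207.9105 − 42.27²) = 177.4602 / 84.4416 = 2.1016, matching the given fit.)

Step 3: Change in slope
Δβ₁ = 3.2144 − 2.1016 = +1.1128
Relative change = +1.1128 / 2.1016 × 100% = +53.0%
→ the slope increases when the point is added.

A high-leverage point only changes the slope if it is off the original line; here y = 60.47 is above the original trend, so the slope increases.
In practice: refit with and without it and report both if conclusions differ.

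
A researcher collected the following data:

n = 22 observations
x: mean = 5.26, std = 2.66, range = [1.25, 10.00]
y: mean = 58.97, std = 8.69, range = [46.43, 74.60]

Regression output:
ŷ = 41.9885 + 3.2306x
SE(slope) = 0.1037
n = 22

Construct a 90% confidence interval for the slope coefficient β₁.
The 90% CI for β₁ is (3.0517, 3.4095)

Confidence interval for the slope:

The 90% CI for β₁ is: β̂₁ ± t*(α/2, n-2) × SE(β̂₁)

Step 1: Find critical t-value
- Confidence level = 0.9
- Degrees of freedom = n - 2 = 22 - 2 = 20
- t*(α/2, 20) = 1.7247

Step 2: Calculate margin of error
Margin = 1.7247 × 0.1037 = 0.1789

Step 3: Construct interval
CI = 3.2306 ± 0.1789
CI = (3.0517, 3.4095)

Interpretation: each one-unit increase in x is associated with a change in mean y of between 3.0517 and 3.4095, with 90% confidence.
Both endpoints are positive, so the data support a genuinely positive slope at this confidence level.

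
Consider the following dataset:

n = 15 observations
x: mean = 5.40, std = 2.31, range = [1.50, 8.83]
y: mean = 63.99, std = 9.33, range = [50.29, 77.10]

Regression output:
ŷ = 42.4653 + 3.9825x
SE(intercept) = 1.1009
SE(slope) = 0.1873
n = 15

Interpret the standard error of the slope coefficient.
The slope 3.9825 is pinned down to within about ±0.1873 (one SE) by these data — relative uncertainty 4.7%, i.e. precise.

SE(β̂₁) = s / √Sxx, where s is the residual standard deviation and Sxx = Σ(x − x̄)². It is the yardstick for how far β̂₁ = 3.9825 could plausibly be from the true slope.

Relative precision:
- SE / |β̂₁| = 0.1873 / 3.9825 = 4.7%
- Rule of thumb (under 20%: precise; 20% to under 50%: moderately precise; 50% or more: imprecise) → precise

Link to interval estimation: a confidence interval for β₁ is β̂₁ ± t* × 0.1873, so SE sets the half-width per unit of t*.

What drives SE(β̂₁): wider spread of x values → smaller SE.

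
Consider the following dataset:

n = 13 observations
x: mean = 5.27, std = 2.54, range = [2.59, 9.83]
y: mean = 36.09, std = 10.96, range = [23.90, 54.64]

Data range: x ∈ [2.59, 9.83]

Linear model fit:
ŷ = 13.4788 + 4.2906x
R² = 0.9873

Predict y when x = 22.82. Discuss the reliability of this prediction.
ŷ = 111.3903 (extrapolation — x = 22.82 lies outside [2.59, 9.83], so reliability is low).

Prediction calculation:
ŷ = 13.4788 + 4.2906 × 22.82
ŷ = 111.3903

Reliability:
- Data range: x ∈ [2.59, 9.83]
- Prediction point: x = 22.82 is 12.99 units above the observed range → this is EXTRAPOLATION, not interpolation

Why that matters here:
- There are no observations near this x to validate the fitted line there
- The linear relationship may not hold outside the observed range

A defensible statement: 'if the linear trend continued to x = 22.82, y would be about 111.3903' — the premise is untested.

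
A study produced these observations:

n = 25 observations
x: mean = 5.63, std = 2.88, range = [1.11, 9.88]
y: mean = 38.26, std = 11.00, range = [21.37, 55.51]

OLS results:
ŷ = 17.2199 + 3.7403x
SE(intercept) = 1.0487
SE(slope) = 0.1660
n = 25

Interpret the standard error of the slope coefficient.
The slope 3.7403 is pinned down to within about ±0.1660 (one SE) by these data — relative uncertainty 4.4%, i.e. precise.

What SE measures:
- The standard error quantifies the sampling variability of the coefficient estimate
- It is the estimated standard deviation of β̂₁ across hypothetical repeated samples of the same size
- Smaller SE → more precise estimate

Relative precision:
- SE / |β̂₁| = 0.1660 / 3.7403 = 4.4%
- Rule of thumb (under 20%: precise; 20% to under 50%: moderately precise; 50% or more: imprecise) → precise

Link to interval estimation: a confidence interval for β₁ is β̂₁ ± t* × 0.1660, so SE sets the half-width per unit of t*.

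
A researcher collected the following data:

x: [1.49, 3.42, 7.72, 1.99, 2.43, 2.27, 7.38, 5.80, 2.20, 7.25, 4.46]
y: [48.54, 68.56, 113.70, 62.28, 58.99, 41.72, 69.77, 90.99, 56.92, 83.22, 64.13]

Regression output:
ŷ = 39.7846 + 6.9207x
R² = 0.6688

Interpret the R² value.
R² = 0.6688 means 66.88% of the variation in y is explained by the linear relationship with x. This indicates a moderate fit.

The coefficient of determination R² is the fraction of the total variation in y that the fitted line accounts for.

Here R² = 0.6688:
- Explained: 66.88% of the variation in y
- Unexplained (residual): 100% − 66.88% = 33.12%
- Rule of thumb (below 0.3 weak; 0.3 to below 0.7 moderate; 0.7 and above strong) → moderate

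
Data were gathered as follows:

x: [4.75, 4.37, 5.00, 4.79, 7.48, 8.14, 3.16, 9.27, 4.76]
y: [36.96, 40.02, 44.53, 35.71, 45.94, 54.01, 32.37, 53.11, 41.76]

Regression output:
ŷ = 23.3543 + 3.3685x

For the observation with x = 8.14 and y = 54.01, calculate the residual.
Residual = 3.2361

The residual is the difference between the actual value and the predicted value:

Residual = y - ŷ

Step 1: Calculate predicted value
ŷ = 23.3543 + 3.3685 × 8.14
ŷ = 50.7739

Step 2: Calculate residual
Residual = 54.01 - 50.7739
Residual = 3.2361

Interpretation: the model underestimates the actual value by 3.2361 at this point (positive residual → observation lies above the fitted line).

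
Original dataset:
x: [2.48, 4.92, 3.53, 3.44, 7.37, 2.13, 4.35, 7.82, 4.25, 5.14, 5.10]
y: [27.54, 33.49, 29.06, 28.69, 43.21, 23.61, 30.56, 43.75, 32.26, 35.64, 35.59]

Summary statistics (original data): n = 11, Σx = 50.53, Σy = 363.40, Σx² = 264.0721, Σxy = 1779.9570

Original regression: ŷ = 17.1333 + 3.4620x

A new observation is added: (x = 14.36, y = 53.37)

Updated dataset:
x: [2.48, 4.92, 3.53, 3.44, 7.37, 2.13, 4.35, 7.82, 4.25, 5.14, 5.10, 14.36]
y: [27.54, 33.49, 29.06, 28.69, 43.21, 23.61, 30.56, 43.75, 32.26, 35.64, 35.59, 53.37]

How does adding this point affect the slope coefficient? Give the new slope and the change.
The slope changes from 3.4620 to 2.4514 (change of -1.0106, or -29.2%).

The new point has HIGH LEVERAGE: x = 14.36 is far from the original mean x̄ = 50.53/11 ≈ 4.59 (original range [2.13, 7.82]).

Step 1: Update the sums with the new point (n goes from 11 to 12)
Σx  = 50.53 + 14.36 = 64.89
Σy  = 363.40 + 53.37 = 416.77
Σx² = 264.0721 + 14.36² = 264.0721 + 206.2096 = 470.2817
Σxy = 1779.9570 + 14.36×53.37 = 1779.9570 + 766.3932 = 2546.3502

Step 2: Recompute the slope with b₁ = (nΣxy − ΣxΣy) / (nΣx² − (Σx)²)
Numerator   = 12×2546.3502 − 64.89×416.77 = 30556.2024 − 27044.2053 = 3511.9971
Denominator = 12×470.2817 − 64.89² = 5643.3804 − 4210.7121 = 1432.6683
b₁(new) = 3511.9971 / 1432.6683 = 2.4514

(Same formula on the original sums: (11×1779.9570 − 50.53×363.40) / (11×264.0721 − 50.53²) = 1216.9250 / 351.5122 = 3.4620, matching the given fit.)

Step 3: Change in slope
Δβ₁ = 2.4514 − 3.4620 = -1.0106
Relative change = -1.0106 / 3.4620 × 100% = -29.2%
→ the slope decreases when the point is added.

Because the point sits below the extension of the original line at a high-leverage x, it tilts the fit down.
In practice: refit with and without it and report both if conclusions differ; investigate whether it comes from the same population as the rest of the sample.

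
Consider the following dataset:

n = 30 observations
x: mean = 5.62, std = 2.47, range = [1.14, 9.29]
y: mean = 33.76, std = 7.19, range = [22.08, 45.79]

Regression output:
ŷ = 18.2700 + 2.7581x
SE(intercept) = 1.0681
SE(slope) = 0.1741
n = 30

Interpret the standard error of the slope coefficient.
SE(slope) = 0.1741 measures the uncertainty in the estimated slope. The coefficient is estimated precisely (SE/|β̂₁| = 6.3%).

What SE measures:
- The standard error quantifies the sampling variability of the coefficient estimate
- It is the estimated standard deviation of β̂₁ across hypothetical repeated samples of the same size
- Smaller SE → more precise estimate

Relative precision:
- SE / |β̂₁| = 0.1741 / 2.7581 = 6.3%
- Rule of thumb (under 20%: precise; 20% to under 50%: moderately precise; 50% or more: imprecise) → precise

Rough 95% range (±2 SE): 2.7581 ± 0.3482 → (2.4099, 3.1063).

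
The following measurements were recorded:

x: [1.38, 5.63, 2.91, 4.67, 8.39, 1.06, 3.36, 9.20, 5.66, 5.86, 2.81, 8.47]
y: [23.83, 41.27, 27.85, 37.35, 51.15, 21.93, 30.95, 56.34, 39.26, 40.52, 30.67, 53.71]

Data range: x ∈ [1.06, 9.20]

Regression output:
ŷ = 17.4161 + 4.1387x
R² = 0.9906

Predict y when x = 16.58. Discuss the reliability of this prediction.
The equation gives ŷ = 86.0357; however x = 16.58 is 7.38 units above the observed range, so this extrapolated value should not be trusted.

Prediction calculation:
ŷ = 17.4161 + 4.1387 × 16.58
ŷ = 86.0357

Reliability:
- Data range: x ∈ [1.06, 9.20]
- Prediction point: x = 16.58 is 7.38 units above the observed range → this is EXTRAPOLATION, not interpolation

Why that matters here:
- The standard error of prediction grows with (x − x̄)², and x = 16.58 is far from x̄ = 4.95
- Real relationships often flatten, saturate, or turn nonlinear at extremes

A defensible statement: 'if the linear trend continued to x = 16.58, y would be about 86.0357' — the premise is untested.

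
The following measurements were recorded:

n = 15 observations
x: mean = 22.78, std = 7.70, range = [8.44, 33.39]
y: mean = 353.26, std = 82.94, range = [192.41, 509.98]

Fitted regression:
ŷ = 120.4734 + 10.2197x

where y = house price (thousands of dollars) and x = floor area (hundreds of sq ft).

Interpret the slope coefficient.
An increase of one hundred sq ft in floor area is associated with a 10.2197 thousand dollars increase in predicted house price.

β₁ = 10.2197 is the change in predicted house price (thousand dollars) per additional hundred sq ft of floor area.

Interpretation:
- Floor area up by 1 hundred sq ft → predicted house price increases by 10.2197 thousand dollars
- The effect is assumed constant over the observed range of x (linearity)
- The slope describes association in these data, not necessarily a causal effect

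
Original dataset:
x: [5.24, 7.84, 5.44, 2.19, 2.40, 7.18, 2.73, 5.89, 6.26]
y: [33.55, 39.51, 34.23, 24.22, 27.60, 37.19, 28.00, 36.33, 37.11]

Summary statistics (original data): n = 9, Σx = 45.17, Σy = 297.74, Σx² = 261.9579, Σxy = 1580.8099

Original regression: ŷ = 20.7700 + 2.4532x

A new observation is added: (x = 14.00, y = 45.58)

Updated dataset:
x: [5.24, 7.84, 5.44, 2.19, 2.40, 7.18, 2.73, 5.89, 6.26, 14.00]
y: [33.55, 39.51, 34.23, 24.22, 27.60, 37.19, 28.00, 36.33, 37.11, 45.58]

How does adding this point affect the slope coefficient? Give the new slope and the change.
The slope changes from 2.4532 to 1.7386 (change of -0.7146, or -29.1%).

x = 14.00 lies well outside the original x-range [2.19, 7.84] (x̄ ≈ 5.02), so this observation has high leverage and can move the slope substantially.

Step 1: Update the sums with the new point (n goes from 9 to 10)
Σx  = 45.17 + 14.00 = 59.17
Σy  = 297.74 + 45.58 = 343.32
Σx² = 261.9579 + 14.00² = 261.9579 + 196.0000 = 457.9579
Σxy = 1580.8099 + 14.00×45.58 = 1580.8099 + 638.1200 = 2218.9299

Step 2: Recompute the slope with b₁ = (nΣxy − ΣxΣy) / (nΣx² − (Σx)²)
Numerator   = 10×2218.9299 − 59.17×343.32 = 22189.2990 − 20314.2444 = 1875.0546
Denominator = 10×457.9579 − 59.17² = 4579.5790 − 3501.0889 = 1078.4901
b₁(new) = 1875.0546 / 1078.4901 = 1.7386

(Same formula on the original sums: (9×1580.8099 − 45.17×297.74) / (9×261.9579 − 45.17²) = 778.3733 / 317.2922 = 2.4532, matching the given fit.)

Step 3: Change in slope
Δβ₁ = 1.7386 − 2.4532 = -0.7146
Relative change = -0.7146 / 2.4532 × 100% = -29.1%
→ the slope decreases when the point is added.

A high-leverage point only changes the slope if it is off the original line; here y = 45.58 is below the original trend, so the slope decreases.
In practice: check such a point for data-entry or measurement error; investigate whether it comes from the same population as the rest of the sample.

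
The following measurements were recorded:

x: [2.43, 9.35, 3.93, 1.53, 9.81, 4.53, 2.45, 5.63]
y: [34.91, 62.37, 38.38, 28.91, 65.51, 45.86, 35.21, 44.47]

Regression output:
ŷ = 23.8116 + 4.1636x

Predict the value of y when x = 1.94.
ŷ = 31.8890

Plug x = 1.94 into the fitted line:

ŷ = 23.8116 + 4.1636 × 1.94
ŷ = 23.8116 + 8.0774
ŷ = 31.8890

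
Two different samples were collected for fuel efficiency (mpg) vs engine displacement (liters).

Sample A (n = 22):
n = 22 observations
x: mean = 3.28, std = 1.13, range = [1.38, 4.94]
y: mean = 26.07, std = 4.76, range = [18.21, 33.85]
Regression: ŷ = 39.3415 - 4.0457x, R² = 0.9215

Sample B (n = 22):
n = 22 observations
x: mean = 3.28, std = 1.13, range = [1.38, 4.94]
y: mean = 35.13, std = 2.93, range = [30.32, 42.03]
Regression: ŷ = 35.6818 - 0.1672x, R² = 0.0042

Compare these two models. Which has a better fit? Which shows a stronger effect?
Model A has the better fit (R² = 0.9215 vs 0.0042). Model A shows the stronger effect (|β₁| = 4.0457 vs 0.1672).

Model Comparison:

Goodness of fit (R²):
- Model A: R² = 0.9215 → 92.15% of variance in fuel efficiency explained
- Model B: R² = 0.0042 → 0.42% of variance in fuel efficiency explained
- 0.9215 > 0.0042 → Model A has the better fit

Strength of effect — compare |β₁|:
- Model A: β₁ = -4.0457 → predicted fuel efficiency falls 4.0457 mpg per additional liter of engine displacement
- Model B: β₁ = -0.1672 → predicted fuel efficiency falls 0.1672 mpg per additional liter of engine displacement
- |-4.0457| > |-0.1672| → Model A shows the stronger marginal effect

Note: R² measures how tightly points cluster around the line; β₁ measures how steep the line is — they answer different questions.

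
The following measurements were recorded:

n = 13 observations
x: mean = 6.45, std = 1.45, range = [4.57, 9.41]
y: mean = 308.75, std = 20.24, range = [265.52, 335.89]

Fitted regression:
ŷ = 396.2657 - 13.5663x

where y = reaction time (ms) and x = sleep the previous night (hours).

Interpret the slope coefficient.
An increase of one hour in sleep is associated with a 13.5663 ms decrease in predicted reaction time.

β₁ = -13.5663 is the change in predicted reaction time (ms) per additional hour of sleep.

Interpretation:
- Sleep up by 1 hour → predicted reaction time decreases by 13.5663 ms
- The effect is assumed constant over the observed range of x (linearity)
- The slope describes association in these data, not necessarily a causal effect

(β₀ = 396.2657 is the fitted value at x = 0 and is not part of the slope interpretation.)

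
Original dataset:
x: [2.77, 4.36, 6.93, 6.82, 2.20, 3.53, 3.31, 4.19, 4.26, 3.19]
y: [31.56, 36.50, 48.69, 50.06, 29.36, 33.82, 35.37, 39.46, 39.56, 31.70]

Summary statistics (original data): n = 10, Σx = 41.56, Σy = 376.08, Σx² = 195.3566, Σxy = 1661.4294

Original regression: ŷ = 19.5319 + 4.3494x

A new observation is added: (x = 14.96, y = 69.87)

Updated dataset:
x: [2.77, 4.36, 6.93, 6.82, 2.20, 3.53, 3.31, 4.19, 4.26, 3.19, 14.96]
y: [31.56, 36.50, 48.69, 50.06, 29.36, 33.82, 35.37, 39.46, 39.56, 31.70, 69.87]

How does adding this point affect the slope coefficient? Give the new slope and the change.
The slope changes from 4.3494 to 3.2258 (change of -1.1236, or -25.8%).

The new point has HIGH LEVERAGE: x = 14.96 is far from the original mean x̄ = 41.56/10 ≈ 4.16 (original range [2.20, 6.93]).

Step 1: Update the sums with the new point (n goes from 10 to 11)
Σx  = 41.56 + 14.96 = 56.52
Σy  = 376.08 + 69.87 = 445.95
Σx² = 195.3566 + 14.96² = 195.3566 + 223.8016 = 419.1582
Σxy = 1661.4294 + 14.96×69.87 = 1661.4294 + 1045.2552 = 2706.6846

Step 2: Recompute the slope with b₁ = (nΣxy − ΣxΣy) / (nΣx² − (Σx)²)
Numerator   = 11×2706.6846 − 56.52×445.95 = 29773.5306 − 25205.0940 = 4568.4366
Denominator = 11×419.1582 − 56.52² = 4610.7402 − 3194.5104 = 1416.2298
b₁(new) = 4568.4366 / 1416.2298 = 3.2258

(Same formula on the original sums: (10×1661.4294 − 41.56×376.08) / (10×195.3566 − 41.56²) = 984.4092 / 226.3324 = 4.3494, matching the given fit.)

Step 3: Change in slope
Δβ₁ = 3.2258 − 4.3494 = -1.1236
Relative change = -1.1236 / 4.3494 × 100% = -25.8%
→ the slope decreases when the point is added.

A high-leverage point only changes the slope if it is off the original line; here y = 69.87 is below the original trend, so the slope decreases.
In practice: check such a point for data-entry or measurement error; investigate whether it comes from the same population as the rest of the sample.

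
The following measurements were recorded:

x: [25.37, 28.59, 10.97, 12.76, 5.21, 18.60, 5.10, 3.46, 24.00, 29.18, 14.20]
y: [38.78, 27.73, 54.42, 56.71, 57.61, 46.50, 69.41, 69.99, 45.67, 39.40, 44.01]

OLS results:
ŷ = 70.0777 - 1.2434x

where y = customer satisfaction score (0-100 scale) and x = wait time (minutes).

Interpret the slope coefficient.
On average, satisfaction score is about 1.2434 points lower for every extra minute of wait time.

β₁ = -1.2434 is the change in predicted satisfaction score (points) per additional minute of wait time.

Interpretation:
- Wait time up by 1 minute → predicted satisfaction score decreases by 1.2434 points
- This is a linear approximation: the same per-unit change is assumed across the whole observed x range
- The sign (−) gives the direction; the magnitude 1.2434 gives the size of the effect per minute

The intercept β₀ = 70.0777 is the predicted satisfaction score when wait time = 0; since the smallest observed x is 3.46, this is an extrapolation and mainly anchors the line.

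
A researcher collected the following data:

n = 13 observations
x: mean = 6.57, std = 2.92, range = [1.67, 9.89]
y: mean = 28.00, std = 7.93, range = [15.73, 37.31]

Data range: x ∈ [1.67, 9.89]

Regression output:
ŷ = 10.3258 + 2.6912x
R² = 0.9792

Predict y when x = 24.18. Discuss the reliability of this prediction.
ŷ = 75.3990, but this is extrapolation (above the data range [1.67, 9.89]) and may be unreliable.

Prediction calculation:
ŷ = 10.3258 + 2.6912 × 24.18
ŷ = 75.3990

Reliability:
- Data range: x ∈ [1.67, 9.89]
- Prediction point: x = 24.18 is 14.29 units above the observed range → this is EXTRAPOLATION, not interpolation

Why that matters here:
- Real relationships often flatten, saturate, or turn nonlinear at extremes
- R² describes fit only over the sampled x values; it says nothing about behaviour beyond them

Report the number if required, but flag clearly that it is an extrapolation.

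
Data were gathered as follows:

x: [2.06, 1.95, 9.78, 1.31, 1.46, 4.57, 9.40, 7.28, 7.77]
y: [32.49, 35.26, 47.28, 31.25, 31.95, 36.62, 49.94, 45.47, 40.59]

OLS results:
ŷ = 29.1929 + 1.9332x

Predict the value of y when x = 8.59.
ŷ = 45.7991

To predict y for x = 8.59, substitute into the regression equation:

ŷ = 29.1929 + 1.9332 × 8.59
ŷ = 29.1929 + 16.6062
ŷ = 45.7991

This is a point prediction; actual observations scatter around it by roughly the residual standard deviation.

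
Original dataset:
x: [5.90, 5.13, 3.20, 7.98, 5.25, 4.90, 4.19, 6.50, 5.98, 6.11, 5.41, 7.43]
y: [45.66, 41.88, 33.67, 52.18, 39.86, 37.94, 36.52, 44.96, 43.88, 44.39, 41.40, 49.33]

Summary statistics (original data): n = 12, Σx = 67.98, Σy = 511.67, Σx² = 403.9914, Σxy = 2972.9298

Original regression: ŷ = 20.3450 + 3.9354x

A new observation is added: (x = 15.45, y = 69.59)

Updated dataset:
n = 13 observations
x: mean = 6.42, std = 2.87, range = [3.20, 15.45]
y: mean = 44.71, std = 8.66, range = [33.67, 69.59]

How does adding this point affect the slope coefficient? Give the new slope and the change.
New slope β₁ = 2.9622 versus 3.9354 before: a change of -0.9732 (-24.7%).

x = 15.45 lies well outside the original x-range [3.20, 7.98] (x̄ ≈ 5.67), so this observation has high leverage and can move the slope substantially.

Step 1: Update the sums with the new point (n goes from 12 to 13)
Σx  = 67.98 + 15.45 = 83.43
Σy  = 511.67 + 69.59 = 581.26
Σx² = 403.9914 + 15.45² = 403.9914 + 238.7025 = 642.6939
Σxy = 2972.9298 + 15.45×69.59 = 2972.9298 + 1075.1655 = 4048.0953

Step 2: Recompute the slope with b₁ = (nΣxy − ΣxΣy) / (nΣx² − (Σx)²)
Numerator   = 13×4048.0953 − 83.43×581.26 = 52625.2389 − 48494.5218 = 4130.7171
Denominator = 13×642.6939 − 83.43² = 8355.0207 − 6960.5649 = 1394.4558
b₁(new) = 4130.7171 / 1394.4558 = 2.9622

(Same formula on the original sums: (12×2972.9298 − 67.98×511.67) / (12×403.9914 − 67.98²) = 891.8310 / 226.6164 = 3.9354, matching the given fit.)

Step 3: Change in slope
Δβ₁ = 2.9622 − 3.9354 = -0.9732
Relative change = -0.9732 / 3.9354 × 100% = -24.7%
→ the slope decreases when the point is added.

Because the point sits below the extension of the original line at a high-leverage x, it tilts the fit down.
In practice: examine leverage (hᵢ) and Cook's distance rather than deleting it automatically.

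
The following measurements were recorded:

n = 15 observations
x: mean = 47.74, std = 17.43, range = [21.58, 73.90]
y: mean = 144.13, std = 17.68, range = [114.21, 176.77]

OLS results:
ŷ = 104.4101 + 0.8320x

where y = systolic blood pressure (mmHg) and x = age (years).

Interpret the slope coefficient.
An increase of one year in age is associated with a 0.8320 mmHg increase in predicted blood pressure.

The slope β₁ = 0.8320 gives the rate at which the fitted blood pressure changes with age.

Interpretation:
- Age up by 1 year → predicted blood pressure increases by 0.8320 mmHg
- The effect is assumed constant over the observed range of x (linearity)

(β₀ = 104.4101 is the fitted value at x = 0 and is not part of the slope interpretation.)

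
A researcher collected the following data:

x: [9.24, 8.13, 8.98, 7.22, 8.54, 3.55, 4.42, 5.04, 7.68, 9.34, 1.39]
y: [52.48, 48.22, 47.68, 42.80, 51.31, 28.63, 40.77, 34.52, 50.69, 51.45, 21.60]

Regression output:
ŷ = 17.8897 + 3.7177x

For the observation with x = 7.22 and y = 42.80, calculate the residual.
Residual = -1.9315

The residual is the difference between the actual value and the predicted value:

Residual = y - ŷ

Step 1: Calculate predicted value
ŷ = 17.8897 + 3.7177 × 7.22
ŷ = 44.7315

Step 2: Calculate residual
Residual = 42.80 - 44.7315
Residual = -1.9315

Sign check: y < ŷ, so the point is below the line and the fit overestimates here.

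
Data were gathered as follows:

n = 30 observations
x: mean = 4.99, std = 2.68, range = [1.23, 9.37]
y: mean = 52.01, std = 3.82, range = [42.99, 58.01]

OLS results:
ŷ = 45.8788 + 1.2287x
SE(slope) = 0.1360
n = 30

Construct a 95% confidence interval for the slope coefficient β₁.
The 95% CI for β₁ is (0.9501, 1.5073)

Confidence interval for the slope:

The 95% CI for β₁ is: β̂₁ ± t*(α/2, n-2) × SE(β̂₁)

Step 1: Find critical t-value
- Confidence level = 0.95
- Degrees of freedom = n - 2 = 30 - 2 = 28
- t*(α/2, 28) = 2.0484

Step 2: Calculate margin of error
Margin = 2.0484 × 0.1360 = 0.2786

Step 3: Construct interval
CI = 1.2287 ± 0.2786
CI = (0.9501, 1.5073)

Interpretation: each one-unit increase in x is associated with a change in mean y of between 0.9501 and 1.5073, with 95% confidence.
Both endpoints are positive, so the data support a genuinely positive slope at this confidence level.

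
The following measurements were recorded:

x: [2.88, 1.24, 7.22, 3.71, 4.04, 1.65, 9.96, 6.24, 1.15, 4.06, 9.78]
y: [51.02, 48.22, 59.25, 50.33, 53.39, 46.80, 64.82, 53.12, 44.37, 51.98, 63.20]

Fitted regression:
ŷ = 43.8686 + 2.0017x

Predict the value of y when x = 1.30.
ŷ = 46.4708

x = 1.30 lies inside the observed range [1.15, 9.96], so the fitted equation applies directly:

ŷ = 43.8686 + 2.0017 × 1.30
ŷ = 43.8686 + 2.6022
ŷ = 46.4708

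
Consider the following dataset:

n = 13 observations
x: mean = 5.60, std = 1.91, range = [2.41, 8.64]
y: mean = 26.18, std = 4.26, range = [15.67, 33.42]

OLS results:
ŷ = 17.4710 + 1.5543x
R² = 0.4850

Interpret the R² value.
About 48.50% of the variability in y is accounted for by the regression on x (R² = 0.4850) — a moderate linear fit.

R² (coefficient of determination) measures the proportion of variance in y explained by the regression model.

Here R² = 0.4850:
- Explained: 48.50% of the variation in y
- Unexplained (residual): 100% − 48.50% = 51.50%
- Rule of thumb (below 0.3 weak; 0.3 to below 0.7 moderate; 0.7 and above strong) → moderate

Calculation: R² = 1 − (SS_res / SS_tot), where SS_res is the sum of squared residuals and SS_tot the total sum of squares.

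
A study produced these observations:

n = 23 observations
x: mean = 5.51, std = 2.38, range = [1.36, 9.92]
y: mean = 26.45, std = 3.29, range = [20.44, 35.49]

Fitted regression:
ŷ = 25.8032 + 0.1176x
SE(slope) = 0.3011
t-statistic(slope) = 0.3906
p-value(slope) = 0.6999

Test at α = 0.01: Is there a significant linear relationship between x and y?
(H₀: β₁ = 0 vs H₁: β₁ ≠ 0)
Since p-value = 0.6999 ≥ α = 0.01, fail to reject H₀ — the slope is not significantly different from 0.

Hypothesis test for the slope coefficient:

H₀: β₁ = 0 (no linear relationship)
H₁: β₁ ≠ 0 (linear relationship exists)

Test statistic: t = β̂₁ / SE(β̂₁) = 0.1176 / 0.3011 = 0.3906

With df = 21, the two-sided p-value for |t| = 0.3906 is 0.6999.

Decision rule: reject H₀ if p-value < α.
p-value = 0.6999 ≥ α = 0.01 → fail to reject H₀.

Conclusion: the linear association between x and y is not significant at the 1% level.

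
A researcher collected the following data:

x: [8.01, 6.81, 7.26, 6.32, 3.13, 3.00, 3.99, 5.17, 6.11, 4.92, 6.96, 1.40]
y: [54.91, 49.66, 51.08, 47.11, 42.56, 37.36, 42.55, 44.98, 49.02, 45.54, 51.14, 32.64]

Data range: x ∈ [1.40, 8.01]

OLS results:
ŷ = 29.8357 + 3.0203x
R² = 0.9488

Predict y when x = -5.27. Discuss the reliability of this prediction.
The equation gives ŷ = 13.9187; however x = -5.27 is 6.67 units below the observed range, so this extrapolated value should not be trusted.

Prediction calculation:
ŷ = 29.8357 + 3.0203 × (-5.27)
ŷ = 13.9187

Reliability:
- Data range: x ∈ [1.40, 8.01]
- Prediction point: x = -5.27 is 6.67 units below the observed range → this is EXTRAPOLATION, not interpolation

Why that matters here:
- The linear relationship may not hold outside the observed range
- There are no observations near this x to validate the fitted line there

A defensible statement: 'if the linear trend continued to x = -5.27, y would be about 13.9187' — the premise is untested.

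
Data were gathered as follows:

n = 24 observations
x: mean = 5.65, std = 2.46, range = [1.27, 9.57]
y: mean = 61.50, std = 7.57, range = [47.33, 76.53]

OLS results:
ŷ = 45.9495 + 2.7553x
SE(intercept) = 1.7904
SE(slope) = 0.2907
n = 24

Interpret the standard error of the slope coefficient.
The slope 2.7553 is pinned down to within about ±0.2907 (one SE) by these data — relative uncertainty 10.6%, i.e. precise.

What SE measures:
- The standard error quantifies the sampling variability of the coefficient estimate
- It is the estimated standard deviation of β̂₁ across hypothetical repeated samples of the same size
- Smaller SE → more precise estimate

Relative precision:
- SE / |β̂₁| = 0.2907 / 2.7553 = 10.6%
- Rule of thumb (under 20%: precise; 20% to under 50%: moderately precise; 50% or more: imprecise) → precise

Link to interval estimation: a confidence interval for β₁ is β̂₁ ± t* × 0.2907, so SE sets the half-width per unit of t*.

What drives SE(β̂₁): more residual scatter → larger SE; wider spread of x values → smaller SE.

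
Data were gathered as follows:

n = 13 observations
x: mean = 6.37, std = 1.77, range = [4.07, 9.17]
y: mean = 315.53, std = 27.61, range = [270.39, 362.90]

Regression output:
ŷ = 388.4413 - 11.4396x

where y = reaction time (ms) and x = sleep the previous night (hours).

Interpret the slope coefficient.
For each additional hour of sleep, predicted reaction time decreases by approximately 11.4396 ms.

The slope coefficient β₁ = -11.4396 represents the marginal effect of sleep on reaction time.

Interpretation:
- Sleep up by 1 hour → predicted reaction time decreases by 11.4396 ms
- This is a linear approximation: the same per-unit change is assumed across the whole observed x range
- The sign (−) gives the direction; the magnitude 11.4396 gives the size of the effect per hour

(β₀ = 388.4413 is the fitted value at x = 0 and is not part of the slope interpretation.)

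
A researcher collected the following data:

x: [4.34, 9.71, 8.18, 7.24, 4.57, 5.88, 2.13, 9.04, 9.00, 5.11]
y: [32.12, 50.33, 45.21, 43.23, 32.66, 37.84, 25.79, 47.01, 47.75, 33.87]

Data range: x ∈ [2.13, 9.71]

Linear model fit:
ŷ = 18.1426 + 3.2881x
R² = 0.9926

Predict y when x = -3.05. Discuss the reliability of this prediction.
ŷ = 8.1139 (extrapolation — x = -3.05 lies outside [2.13, 9.71], so reliability is low).

Prediction calculation:
ŷ = 18.1426 + 3.2881 × (-3.05)
ŷ = 8.1139

Reliability:
- Data range: x ∈ [2.13, 9.71]
- Prediction point: x = -3.05 is 5.18 units below the observed range → this is EXTRAPOLATION, not interpolation

Why that matters here:
- There are no observations near this x to validate the fitted line there
- The standard error of prediction grows with (x − x̄)², and x = -3.05 is far from x̄ = 6.52
- R² describes fit only over the sampled x values; it says nothing about behaviour beyond them

The R² = 0.9926 only validates the fit within [2.13, 9.71]; treat ŷ = 8.1139 with caution.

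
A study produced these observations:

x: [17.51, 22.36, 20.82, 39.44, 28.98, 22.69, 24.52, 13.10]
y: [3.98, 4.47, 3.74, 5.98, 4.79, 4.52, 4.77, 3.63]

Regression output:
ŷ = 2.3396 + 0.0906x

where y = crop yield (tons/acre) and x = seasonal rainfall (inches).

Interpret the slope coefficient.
On average, crop yield is about 0.0906 tons/acre higher for every extra inch of rainfall.

The slope β₁ = 0.0906 gives the rate at which the fitted crop yield changes with rainfall.

Interpretation:
- Rainfall up by 1 inch → predicted crop yield increases by 0.0906 tons/acre
- The effect is assumed constant over the observed range of x (linearity)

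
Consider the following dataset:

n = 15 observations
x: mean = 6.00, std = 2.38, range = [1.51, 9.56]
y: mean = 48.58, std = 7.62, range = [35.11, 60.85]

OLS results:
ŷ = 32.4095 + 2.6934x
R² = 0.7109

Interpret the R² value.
R² = 0.7109 means 71.09% of the variation in y is explained by the linear relationship with x. This indicates a strong fit.

R² (coefficient of determination) measures the proportion of variance in y explained by the regression model.

Here R² = 0.7109:
- Explained: 71.09% of the variation in y
- Unexplained (residual): 100% − 71.09% = 28.91%
- Rule of thumb (below 0.3 weak; 0.3 to below 0.7 moderate; 0.7 and above strong) → strong

Note: R² says nothing about causation, and a high R² does not by itself mean the linear form is appropriate — check the residuals.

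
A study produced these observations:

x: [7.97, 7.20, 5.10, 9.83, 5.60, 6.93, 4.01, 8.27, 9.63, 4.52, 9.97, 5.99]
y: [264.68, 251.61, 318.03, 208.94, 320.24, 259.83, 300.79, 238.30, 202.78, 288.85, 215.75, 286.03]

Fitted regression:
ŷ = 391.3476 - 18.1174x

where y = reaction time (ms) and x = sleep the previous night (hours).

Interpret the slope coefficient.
On average, reaction time is about 18.1174 ms lower for every extra hour of sleep.

The slope β₁ = -18.1174 gives the rate at which the fitted reaction time changes with sleep.

Interpretation:
- Sleep up by 1 hour → predicted reaction time decreases by 18.1174 ms
- This is a linear approximation: the same per-unit change is assumed across the whole observed x range

The intercept β₀ = 391.3476 is the predicted reaction time when sleep = 0; since the smallest observed x is 4.01, this is an extrapolation and mainly anchors the line.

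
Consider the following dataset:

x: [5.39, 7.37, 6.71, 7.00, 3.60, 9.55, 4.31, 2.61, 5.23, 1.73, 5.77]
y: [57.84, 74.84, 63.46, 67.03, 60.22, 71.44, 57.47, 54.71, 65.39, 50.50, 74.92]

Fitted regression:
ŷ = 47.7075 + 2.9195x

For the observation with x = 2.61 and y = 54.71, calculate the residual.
Residual = -0.6174

The residual is the difference between the actual value and the predicted value:

Residual = y - ŷ

Step 1: Calculate predicted value
ŷ = 47.7075 + 2.9195 × 2.61
ŷ = 55.3274

Step 2: Calculate residual
Residual = 54.71 - 55.3274
Residual = -0.6174

The residual is negative, so the observed y = 54.71 sits below the regression line (the line overestimates it by 0.6174).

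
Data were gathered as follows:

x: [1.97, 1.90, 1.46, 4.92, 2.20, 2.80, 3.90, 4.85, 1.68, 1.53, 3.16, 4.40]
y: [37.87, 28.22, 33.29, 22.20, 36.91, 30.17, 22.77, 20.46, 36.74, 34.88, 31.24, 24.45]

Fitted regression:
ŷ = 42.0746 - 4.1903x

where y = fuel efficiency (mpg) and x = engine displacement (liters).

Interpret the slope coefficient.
For each additional liter of engine displacement, predicted fuel efficiency decreases by approximately 4.1903 mpg.

The slope coefficient β₁ = -4.1903 represents the marginal effect of engine displacement on fuel efficiency.

Interpretation:
- Engine displacement up by 1 liter → predicted fuel efficiency decreases by 4.1903 mpg
- This is a linear approximation: the same per-unit change is assumed across the whole observed x range

(β₀ = 42.0746 is the fitted value at x = 0 and is not part of the slope interpretation.)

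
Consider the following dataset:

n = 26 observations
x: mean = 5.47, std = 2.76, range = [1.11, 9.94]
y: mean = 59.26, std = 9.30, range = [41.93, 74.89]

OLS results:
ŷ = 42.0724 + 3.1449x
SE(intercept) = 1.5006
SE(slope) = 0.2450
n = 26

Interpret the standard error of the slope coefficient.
SE(β̂₁) = 0.2450 is the estimated standard deviation of the slope estimate across repeated samples; relative to β̂₁ = 3.1449 that is 7.8%, a precise estimate.

SE(β̂₁) = 0.2450 says: if we drew many samples of n = 26 from the same population and refit each time, the fitted slopes would scatter with a standard deviation of roughly 0.2450 around the true β₁.

Relative precision:
- SE / |β̂₁| = 0.2450 / 3.1449 = 7.8%
- Rule of thumb (under 20%: precise; 20% to under 50%: moderately precise; 50% or more: imprecise) → precise

Link to interval estimation: a confidence interval for β₁ is β̂₁ ± t* × 0.2450, so SE sets the half-width per unit of t*.

What drives SE(β̂₁): wider spread of x values → smaller SE; more residual scatter → larger SE; larger n (here n = 26) → smaller SE.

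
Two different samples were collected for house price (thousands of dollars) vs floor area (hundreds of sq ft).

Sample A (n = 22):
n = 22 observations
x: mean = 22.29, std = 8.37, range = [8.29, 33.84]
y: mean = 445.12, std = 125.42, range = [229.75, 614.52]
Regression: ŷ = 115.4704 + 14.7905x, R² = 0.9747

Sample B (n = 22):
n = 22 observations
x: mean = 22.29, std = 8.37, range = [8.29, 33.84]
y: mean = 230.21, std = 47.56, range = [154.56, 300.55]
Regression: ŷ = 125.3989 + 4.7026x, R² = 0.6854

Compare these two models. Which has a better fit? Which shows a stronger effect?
Model A has the better fit (R² = 0.9747 vs 0.6854). Model A shows the stronger effect (|β₁| = 14.7905 vs 4.7026).

Model Comparison:

Fit — compare R²:
- Model A: R² = 0.9747 → 97.47% of variance in house price explained
- Model B: R² = 0.6854 → 68.54% of variance in house price explained
- 0.9747 > 0.6854 → Model A has the better fit

Strength of effect — compare |β₁|:
- Model A: β₁ = 14.7905 → predicted house price rises 14.7905 thousand dollars per additional hundred sq ft of floor area
- Model B: β₁ = 4.7026 → predicted house price rises 4.7026 thousand dollars per additional hundred sq ft of floor area
- |14.7905| > |4.7026| → Model A shows the stronger marginal effect

Notes:
- A better fit (higher R²) doesn't necessarily mean a more important relationship.
- The two samples could reflect different populations, time periods, or measurement quality.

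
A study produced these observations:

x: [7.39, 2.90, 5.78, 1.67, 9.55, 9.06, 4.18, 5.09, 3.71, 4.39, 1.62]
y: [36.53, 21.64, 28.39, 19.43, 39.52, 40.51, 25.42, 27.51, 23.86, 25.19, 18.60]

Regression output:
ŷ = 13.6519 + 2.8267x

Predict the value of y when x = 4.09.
ŷ = 25.2131

To predict y for x = 4.09, substitute into the regression equation:

ŷ = 13.6519 + 2.8267 × 4.09
ŷ = 13.6519 + 11.5612
ŷ = 25.2131

This is a point prediction; actual observations scatter around it by roughly the residual standard deviation.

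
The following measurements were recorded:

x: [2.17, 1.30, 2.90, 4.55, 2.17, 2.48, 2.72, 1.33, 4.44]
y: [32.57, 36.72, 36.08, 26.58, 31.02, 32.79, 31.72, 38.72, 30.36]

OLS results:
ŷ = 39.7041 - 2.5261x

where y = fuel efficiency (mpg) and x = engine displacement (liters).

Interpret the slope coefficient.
On average, fuel efficiency is about 2.5261 mpg lower for every extra liter of engine displacement.

β₁ = -2.5261 is the change in predicted fuel efficiency (mpg) per additional liter of engine displacement.

Interpretation:
- Engine displacement up by 1 liter → predicted fuel efficiency decreases by 2.5261 mpg
- The effect is assumed constant over the observed range of x (linearity)

(β₀ = 39.7041 is the fitted value at x = 0 and is not part of the slope interpretation.)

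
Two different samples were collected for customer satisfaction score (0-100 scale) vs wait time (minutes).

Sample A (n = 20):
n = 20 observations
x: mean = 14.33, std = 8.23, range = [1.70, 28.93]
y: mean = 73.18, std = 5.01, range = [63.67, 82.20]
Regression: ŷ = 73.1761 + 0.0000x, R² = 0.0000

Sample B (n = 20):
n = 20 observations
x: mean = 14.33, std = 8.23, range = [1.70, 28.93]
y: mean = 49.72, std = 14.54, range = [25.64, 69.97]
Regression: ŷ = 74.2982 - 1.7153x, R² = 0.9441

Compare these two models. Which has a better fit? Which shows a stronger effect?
Model B has the better fit (R² = 0.9441 vs 0.0000). Model B shows the stronger effect (|β₁| = 1.7153 vs 0.0000).

Model Comparison:

Fit — compare R²:
- Model A: R² = 0.0000 → 0.00% of variance in satisfaction score explained
- Model B: R² = 0.9441 → 94.41% of variance in satisfaction score explained
- 0.9441 > 0.0000 → Model B has the better fit

Strength of effect — compare |β₁|:
- Model A: β₁ = -0.0000 → predicted satisfaction score falls 0.0000 points per additional minute of wait time
- Model B: β₁ = -1.7153 → predicted satisfaction score falls 1.7153 points per additional minute of wait time
- |-0.0000| < |-1.7153| → Model B shows the stronger marginal effect

Notes:
- A steeper slope doesn't make a better model if the scatter around the line is large.
- A better fit (higher R²) doesn't necessarily mean a more important relationship.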